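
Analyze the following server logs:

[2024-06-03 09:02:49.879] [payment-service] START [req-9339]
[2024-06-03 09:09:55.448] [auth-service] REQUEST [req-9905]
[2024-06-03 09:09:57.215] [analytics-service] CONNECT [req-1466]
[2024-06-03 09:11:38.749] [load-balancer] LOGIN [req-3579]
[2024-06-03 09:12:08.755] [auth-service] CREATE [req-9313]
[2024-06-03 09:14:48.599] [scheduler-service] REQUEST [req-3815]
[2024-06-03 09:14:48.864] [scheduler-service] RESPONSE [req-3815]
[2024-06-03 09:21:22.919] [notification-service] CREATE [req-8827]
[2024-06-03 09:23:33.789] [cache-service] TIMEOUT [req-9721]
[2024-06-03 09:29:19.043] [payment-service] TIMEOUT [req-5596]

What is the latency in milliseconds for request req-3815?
265

To calculate latency:

1. Find REQUEST with id req-3815: 2024-06-03 09:14:48.599
2. Find RESPONSE with id req-3815: 2024-06-03 09:14:48.864
3. Latency: 2024-06-03 09:14:48.864 - 2024-06-03 09:14:48.599 = 265ms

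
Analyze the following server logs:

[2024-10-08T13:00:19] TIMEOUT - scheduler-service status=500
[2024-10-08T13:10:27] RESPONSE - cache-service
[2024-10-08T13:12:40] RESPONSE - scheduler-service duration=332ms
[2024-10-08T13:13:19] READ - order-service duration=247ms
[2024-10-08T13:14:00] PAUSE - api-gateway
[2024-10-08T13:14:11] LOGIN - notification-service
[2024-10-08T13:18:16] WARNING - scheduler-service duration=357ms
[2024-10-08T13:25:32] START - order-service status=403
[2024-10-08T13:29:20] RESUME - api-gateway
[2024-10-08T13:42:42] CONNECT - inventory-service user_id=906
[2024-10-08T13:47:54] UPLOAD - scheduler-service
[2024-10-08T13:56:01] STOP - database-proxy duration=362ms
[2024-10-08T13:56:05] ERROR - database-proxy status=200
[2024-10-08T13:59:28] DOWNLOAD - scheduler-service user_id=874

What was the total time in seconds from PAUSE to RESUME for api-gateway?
920

To calculate state duration:

1. Find PAUSE event for api-gateway: 2024-10-08T13:14:00
2. Find RESUME event for api-gateway: 2024-10-08T13:29:20
3. Calculate duration: 2024-10-08T13:29:20 - 2024-10-08T13:14:00 = 920 seconds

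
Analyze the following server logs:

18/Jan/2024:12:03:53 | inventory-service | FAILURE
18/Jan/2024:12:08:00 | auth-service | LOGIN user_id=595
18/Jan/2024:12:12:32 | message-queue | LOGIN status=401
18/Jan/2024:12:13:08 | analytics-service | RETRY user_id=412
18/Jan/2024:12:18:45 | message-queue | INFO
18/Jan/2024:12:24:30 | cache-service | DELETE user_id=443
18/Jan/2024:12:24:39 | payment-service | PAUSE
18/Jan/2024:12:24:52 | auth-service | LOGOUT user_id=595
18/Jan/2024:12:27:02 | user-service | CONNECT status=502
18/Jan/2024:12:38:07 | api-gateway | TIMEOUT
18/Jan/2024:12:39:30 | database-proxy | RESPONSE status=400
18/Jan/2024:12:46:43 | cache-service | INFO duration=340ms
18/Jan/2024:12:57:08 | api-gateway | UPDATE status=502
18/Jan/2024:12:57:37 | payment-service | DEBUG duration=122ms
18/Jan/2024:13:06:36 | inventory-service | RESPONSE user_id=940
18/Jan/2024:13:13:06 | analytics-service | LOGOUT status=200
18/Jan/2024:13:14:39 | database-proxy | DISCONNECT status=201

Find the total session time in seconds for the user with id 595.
1012

To calculate session duration:

1. Find LOGIN event for user_id=595: 18/Jan/2024:12:08:00
2. Find LOGOUT event for user_id=595: 18/Jan/2024:12:24:52
3. Session duration: 18/Jan/2024:12:24:52 - 18/Jan/2024:12:08:00 = 1012 seconds (16 minutes)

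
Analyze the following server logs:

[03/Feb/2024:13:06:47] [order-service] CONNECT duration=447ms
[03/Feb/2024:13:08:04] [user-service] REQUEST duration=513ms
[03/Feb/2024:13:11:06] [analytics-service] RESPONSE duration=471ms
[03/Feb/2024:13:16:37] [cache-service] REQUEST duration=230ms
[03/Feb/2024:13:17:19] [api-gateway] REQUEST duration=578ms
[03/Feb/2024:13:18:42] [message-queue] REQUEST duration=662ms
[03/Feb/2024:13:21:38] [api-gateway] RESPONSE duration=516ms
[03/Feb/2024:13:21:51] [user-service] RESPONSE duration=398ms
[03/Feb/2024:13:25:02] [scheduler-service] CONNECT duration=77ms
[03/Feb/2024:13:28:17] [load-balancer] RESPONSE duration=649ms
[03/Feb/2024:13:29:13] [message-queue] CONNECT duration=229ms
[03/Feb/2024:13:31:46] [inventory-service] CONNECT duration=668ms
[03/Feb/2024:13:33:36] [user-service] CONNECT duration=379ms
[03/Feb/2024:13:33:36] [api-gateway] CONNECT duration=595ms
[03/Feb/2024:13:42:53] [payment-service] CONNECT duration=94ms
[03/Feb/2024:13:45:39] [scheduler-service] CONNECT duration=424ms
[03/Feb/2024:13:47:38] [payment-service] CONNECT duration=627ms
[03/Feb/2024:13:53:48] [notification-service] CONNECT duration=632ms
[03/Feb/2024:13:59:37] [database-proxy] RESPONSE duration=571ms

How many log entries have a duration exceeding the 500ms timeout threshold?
10

To count timeouts:

1. Threshold: 500ms
2. Extract duration from each log entry
3. Count entries where duration > 500
4. Timeout count: 10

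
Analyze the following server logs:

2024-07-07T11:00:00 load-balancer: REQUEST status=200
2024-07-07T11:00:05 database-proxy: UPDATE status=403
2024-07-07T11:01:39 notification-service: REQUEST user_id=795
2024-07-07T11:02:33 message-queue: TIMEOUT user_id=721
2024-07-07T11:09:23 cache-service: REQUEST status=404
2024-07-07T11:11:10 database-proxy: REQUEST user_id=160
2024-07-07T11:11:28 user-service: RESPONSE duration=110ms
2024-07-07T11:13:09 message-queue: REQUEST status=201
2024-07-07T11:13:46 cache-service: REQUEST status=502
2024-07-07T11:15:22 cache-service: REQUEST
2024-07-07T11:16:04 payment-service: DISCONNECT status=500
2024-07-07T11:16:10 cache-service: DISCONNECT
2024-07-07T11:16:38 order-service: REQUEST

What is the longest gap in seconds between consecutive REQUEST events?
464

To find the longest gap:

1. Extract all REQUEST events in chronological order
2. Calculate time differences between consecutive events
3. Find the maximum difference
4. Longest gap: 464 seconds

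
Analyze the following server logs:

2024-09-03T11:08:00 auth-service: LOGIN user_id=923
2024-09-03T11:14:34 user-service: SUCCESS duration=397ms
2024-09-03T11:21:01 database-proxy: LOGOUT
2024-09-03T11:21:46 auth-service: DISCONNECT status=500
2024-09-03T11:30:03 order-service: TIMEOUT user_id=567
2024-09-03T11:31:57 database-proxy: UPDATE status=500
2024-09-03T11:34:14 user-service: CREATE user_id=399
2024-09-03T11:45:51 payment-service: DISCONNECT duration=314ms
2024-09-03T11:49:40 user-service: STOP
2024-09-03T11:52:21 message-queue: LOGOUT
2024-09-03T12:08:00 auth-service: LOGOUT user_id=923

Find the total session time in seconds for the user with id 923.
3600

To calculate session duration:

1. Find LOGIN event for user_id=923: 2024-09-03T11:08:00
2. Find LOGOUT event for user_id=923: 2024-09-03T12:08:00
3. Session duration: 2024-09-03T12:08:00 - 2024-09-03T11:08:00 = 3600 seconds (60 minutes)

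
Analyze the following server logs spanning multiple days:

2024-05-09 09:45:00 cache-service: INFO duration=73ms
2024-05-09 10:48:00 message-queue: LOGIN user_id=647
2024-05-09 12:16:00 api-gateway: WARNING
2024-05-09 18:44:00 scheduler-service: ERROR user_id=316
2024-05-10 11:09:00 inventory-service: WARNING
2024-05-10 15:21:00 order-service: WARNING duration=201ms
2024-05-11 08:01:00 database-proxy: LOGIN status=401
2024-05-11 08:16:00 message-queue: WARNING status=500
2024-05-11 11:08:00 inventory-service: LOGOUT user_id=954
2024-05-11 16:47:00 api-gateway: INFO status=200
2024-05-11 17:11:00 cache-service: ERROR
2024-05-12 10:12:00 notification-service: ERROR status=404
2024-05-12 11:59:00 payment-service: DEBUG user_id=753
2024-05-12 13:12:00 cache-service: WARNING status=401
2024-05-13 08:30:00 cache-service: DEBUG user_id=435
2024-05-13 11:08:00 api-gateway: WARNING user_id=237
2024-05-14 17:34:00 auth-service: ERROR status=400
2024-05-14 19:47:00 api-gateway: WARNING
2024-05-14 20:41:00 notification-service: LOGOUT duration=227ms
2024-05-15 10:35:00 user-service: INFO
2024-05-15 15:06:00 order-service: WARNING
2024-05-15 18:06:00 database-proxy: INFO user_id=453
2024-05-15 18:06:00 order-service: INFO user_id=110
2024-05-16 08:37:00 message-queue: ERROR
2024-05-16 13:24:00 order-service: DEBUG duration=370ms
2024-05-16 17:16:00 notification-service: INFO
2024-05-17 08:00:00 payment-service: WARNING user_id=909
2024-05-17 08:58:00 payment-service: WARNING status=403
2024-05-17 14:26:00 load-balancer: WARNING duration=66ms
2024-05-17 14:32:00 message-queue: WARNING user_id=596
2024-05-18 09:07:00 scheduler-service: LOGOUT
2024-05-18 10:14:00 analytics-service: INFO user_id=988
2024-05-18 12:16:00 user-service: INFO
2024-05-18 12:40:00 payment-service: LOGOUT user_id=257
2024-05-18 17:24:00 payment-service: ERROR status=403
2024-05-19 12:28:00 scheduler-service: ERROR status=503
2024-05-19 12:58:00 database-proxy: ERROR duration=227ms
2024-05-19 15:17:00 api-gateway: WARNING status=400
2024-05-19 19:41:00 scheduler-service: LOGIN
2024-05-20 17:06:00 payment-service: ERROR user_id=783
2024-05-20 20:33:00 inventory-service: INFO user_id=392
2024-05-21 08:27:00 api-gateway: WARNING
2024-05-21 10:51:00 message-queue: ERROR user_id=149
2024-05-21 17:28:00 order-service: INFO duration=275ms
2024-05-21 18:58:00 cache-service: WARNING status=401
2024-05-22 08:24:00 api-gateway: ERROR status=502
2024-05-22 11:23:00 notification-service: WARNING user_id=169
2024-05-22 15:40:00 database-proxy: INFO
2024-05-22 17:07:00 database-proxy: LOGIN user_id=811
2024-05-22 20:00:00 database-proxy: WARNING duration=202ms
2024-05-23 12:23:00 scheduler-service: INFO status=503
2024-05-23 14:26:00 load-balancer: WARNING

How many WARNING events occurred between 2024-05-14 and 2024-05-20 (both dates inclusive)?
7

To filter by date range:

1. Date range: 2024-05-14 through 2024-05-20, both dates inclusive
2. Filter for WARNING events whose date falls in this range
3. Count matching events: 7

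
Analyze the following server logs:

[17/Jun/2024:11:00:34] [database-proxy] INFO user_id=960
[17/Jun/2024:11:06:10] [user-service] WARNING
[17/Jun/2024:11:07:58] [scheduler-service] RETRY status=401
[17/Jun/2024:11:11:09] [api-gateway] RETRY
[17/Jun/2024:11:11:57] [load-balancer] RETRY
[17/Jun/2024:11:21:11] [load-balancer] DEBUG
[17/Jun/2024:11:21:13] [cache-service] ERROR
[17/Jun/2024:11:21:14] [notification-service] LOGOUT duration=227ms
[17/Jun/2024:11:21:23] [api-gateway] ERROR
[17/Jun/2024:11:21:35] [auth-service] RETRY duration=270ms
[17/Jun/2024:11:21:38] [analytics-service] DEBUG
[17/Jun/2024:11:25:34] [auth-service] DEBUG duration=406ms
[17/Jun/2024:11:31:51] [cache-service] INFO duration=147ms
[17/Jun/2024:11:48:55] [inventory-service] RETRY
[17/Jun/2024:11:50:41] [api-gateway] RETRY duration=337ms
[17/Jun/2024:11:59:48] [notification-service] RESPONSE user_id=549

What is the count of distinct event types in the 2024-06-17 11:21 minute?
4

To count unique event types:

1. Filter events in the minute starting at 2024-06-17 11:21
2. Extract event types from matching entries
3. Count unique types: 4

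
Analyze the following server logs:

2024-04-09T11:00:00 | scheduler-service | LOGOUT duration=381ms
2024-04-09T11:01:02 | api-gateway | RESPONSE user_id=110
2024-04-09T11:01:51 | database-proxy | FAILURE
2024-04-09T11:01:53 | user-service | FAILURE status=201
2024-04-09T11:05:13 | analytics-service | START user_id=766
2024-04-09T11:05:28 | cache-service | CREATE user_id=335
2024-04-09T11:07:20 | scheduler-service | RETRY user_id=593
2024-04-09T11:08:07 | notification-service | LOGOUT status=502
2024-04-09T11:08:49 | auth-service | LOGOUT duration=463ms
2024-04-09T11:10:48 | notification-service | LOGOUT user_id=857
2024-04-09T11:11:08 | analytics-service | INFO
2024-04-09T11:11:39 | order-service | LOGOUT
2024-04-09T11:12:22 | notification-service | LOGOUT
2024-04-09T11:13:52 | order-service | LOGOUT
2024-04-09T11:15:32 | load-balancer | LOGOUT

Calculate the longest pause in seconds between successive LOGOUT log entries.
487

To find the longest gap:

1. Extract all LOGOUT events in chronological order
2. Calculate time differences between consecutive events
3. Find the maximum difference
4. Longest gap: 487 seconds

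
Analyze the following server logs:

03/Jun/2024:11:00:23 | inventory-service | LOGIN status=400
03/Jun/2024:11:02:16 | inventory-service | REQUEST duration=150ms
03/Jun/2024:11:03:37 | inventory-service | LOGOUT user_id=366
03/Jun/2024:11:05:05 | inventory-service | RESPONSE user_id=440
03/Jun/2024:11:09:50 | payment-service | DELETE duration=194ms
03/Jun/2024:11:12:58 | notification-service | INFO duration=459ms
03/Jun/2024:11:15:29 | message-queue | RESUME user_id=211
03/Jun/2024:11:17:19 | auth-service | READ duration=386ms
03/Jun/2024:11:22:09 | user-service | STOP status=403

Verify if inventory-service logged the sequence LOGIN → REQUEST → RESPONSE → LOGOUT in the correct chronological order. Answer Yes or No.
No

To verify sequence order:

1. Find all events in sequence LOGIN → REQUEST → RESPONSE → LOGOUT for inventory-service
2. Extract their timestamps
3. Check if timestamps are in ascending order
4. Result: No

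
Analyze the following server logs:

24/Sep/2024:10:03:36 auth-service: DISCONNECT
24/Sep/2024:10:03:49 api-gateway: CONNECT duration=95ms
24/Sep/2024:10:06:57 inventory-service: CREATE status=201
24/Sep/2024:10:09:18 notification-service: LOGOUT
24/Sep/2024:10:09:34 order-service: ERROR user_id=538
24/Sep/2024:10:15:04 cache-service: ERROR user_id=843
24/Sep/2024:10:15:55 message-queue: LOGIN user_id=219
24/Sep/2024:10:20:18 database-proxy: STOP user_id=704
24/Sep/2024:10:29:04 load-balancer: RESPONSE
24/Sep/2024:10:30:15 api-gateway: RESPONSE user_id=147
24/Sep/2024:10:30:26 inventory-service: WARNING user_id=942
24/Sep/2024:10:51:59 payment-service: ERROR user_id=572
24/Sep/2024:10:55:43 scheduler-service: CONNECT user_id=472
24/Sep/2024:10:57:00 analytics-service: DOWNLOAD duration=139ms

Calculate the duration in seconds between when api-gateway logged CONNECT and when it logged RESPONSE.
1586

To find the time between events:

1. Locate the first CONNECT event for api-gateway: 24/Sep/2024:10:03:49
2. Locate the first RESPONSE event for api-gateway: 24/Sep/2024:10:30:15
3. Calculate the difference: 24/Sep/2024:10:30:15 - 24/Sep/2024:10:03:49 = 1586 seconds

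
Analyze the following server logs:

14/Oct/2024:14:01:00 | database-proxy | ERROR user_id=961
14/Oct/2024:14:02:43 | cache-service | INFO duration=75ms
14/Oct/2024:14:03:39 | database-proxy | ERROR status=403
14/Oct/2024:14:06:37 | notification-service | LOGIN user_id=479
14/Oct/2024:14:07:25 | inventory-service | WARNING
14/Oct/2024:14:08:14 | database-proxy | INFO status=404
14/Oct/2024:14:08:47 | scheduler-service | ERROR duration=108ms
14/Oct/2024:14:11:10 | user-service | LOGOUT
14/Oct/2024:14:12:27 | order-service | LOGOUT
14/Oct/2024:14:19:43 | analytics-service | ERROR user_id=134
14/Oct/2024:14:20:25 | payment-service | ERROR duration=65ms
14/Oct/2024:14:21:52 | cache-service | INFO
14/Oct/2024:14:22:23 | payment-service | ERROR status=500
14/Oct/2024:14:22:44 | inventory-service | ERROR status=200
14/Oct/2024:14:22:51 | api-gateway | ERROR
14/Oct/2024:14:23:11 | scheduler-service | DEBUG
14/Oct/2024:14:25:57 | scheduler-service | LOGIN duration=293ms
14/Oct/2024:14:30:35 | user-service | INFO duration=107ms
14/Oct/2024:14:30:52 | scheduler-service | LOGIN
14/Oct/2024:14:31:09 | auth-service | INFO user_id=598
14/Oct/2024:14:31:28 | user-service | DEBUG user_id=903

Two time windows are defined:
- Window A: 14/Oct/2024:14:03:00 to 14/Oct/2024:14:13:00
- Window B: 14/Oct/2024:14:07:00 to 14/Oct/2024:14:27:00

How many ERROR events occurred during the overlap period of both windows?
1

To find overlap events:

1. Window A: 14/Oct/2024:14:03:00 to 14/Oct/2024:14:13:00
2. Window B: 14/Oct/2024:14:07:00 to 14/Oct/2024:14:27:00
3. Overlap period: 14/Oct/2024:14:07:00 to 14/Oct/2024:14:13:00
4. Count ERROR events in overlap: 1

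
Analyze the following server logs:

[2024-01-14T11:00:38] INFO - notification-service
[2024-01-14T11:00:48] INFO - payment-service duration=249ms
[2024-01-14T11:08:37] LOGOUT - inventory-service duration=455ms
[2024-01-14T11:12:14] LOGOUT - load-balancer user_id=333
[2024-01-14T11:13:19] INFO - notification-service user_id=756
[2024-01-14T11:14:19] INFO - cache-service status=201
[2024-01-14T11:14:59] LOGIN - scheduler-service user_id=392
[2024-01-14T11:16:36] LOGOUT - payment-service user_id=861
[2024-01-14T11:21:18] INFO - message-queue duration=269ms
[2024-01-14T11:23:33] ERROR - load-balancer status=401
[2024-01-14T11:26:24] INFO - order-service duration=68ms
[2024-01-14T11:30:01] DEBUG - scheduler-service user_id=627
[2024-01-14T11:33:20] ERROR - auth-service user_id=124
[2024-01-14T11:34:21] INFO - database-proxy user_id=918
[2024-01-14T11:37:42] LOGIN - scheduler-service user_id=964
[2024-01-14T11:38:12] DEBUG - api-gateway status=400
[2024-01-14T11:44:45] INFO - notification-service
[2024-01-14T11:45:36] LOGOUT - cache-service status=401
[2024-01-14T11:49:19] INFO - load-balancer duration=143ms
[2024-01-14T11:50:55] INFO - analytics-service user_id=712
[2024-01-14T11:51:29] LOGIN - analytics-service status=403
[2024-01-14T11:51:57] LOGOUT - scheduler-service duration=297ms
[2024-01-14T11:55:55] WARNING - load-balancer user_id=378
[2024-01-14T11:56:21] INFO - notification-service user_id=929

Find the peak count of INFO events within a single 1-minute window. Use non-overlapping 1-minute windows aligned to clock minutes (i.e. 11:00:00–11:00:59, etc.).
2

To find the burst window:

1. Divide the log period into non-overlapping 1-minute windows starting at 11:00
2. Count INFO events in each window
3. Find the window with maximum count
4. Maximum events in a window: 2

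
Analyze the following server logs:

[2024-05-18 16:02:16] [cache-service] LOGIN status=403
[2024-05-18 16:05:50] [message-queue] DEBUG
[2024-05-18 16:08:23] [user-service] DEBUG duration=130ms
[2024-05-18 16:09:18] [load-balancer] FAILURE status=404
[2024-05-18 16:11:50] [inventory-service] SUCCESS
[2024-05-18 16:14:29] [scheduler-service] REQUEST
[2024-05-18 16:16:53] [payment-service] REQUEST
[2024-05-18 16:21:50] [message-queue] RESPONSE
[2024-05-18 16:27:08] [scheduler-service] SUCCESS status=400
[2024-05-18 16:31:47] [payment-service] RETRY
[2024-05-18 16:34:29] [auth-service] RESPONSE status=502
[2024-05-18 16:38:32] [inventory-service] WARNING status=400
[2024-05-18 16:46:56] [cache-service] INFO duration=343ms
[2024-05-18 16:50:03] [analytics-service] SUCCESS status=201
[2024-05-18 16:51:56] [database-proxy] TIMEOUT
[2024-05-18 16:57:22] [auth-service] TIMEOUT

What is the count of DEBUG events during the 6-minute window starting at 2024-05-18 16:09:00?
0

To count events in the time window:

1. Window boundaries: 2024-05-18 16:09:00 to 2024-05-18 16:15:00
2. Filter for DEBUG events within this window
3. Count matching events: 0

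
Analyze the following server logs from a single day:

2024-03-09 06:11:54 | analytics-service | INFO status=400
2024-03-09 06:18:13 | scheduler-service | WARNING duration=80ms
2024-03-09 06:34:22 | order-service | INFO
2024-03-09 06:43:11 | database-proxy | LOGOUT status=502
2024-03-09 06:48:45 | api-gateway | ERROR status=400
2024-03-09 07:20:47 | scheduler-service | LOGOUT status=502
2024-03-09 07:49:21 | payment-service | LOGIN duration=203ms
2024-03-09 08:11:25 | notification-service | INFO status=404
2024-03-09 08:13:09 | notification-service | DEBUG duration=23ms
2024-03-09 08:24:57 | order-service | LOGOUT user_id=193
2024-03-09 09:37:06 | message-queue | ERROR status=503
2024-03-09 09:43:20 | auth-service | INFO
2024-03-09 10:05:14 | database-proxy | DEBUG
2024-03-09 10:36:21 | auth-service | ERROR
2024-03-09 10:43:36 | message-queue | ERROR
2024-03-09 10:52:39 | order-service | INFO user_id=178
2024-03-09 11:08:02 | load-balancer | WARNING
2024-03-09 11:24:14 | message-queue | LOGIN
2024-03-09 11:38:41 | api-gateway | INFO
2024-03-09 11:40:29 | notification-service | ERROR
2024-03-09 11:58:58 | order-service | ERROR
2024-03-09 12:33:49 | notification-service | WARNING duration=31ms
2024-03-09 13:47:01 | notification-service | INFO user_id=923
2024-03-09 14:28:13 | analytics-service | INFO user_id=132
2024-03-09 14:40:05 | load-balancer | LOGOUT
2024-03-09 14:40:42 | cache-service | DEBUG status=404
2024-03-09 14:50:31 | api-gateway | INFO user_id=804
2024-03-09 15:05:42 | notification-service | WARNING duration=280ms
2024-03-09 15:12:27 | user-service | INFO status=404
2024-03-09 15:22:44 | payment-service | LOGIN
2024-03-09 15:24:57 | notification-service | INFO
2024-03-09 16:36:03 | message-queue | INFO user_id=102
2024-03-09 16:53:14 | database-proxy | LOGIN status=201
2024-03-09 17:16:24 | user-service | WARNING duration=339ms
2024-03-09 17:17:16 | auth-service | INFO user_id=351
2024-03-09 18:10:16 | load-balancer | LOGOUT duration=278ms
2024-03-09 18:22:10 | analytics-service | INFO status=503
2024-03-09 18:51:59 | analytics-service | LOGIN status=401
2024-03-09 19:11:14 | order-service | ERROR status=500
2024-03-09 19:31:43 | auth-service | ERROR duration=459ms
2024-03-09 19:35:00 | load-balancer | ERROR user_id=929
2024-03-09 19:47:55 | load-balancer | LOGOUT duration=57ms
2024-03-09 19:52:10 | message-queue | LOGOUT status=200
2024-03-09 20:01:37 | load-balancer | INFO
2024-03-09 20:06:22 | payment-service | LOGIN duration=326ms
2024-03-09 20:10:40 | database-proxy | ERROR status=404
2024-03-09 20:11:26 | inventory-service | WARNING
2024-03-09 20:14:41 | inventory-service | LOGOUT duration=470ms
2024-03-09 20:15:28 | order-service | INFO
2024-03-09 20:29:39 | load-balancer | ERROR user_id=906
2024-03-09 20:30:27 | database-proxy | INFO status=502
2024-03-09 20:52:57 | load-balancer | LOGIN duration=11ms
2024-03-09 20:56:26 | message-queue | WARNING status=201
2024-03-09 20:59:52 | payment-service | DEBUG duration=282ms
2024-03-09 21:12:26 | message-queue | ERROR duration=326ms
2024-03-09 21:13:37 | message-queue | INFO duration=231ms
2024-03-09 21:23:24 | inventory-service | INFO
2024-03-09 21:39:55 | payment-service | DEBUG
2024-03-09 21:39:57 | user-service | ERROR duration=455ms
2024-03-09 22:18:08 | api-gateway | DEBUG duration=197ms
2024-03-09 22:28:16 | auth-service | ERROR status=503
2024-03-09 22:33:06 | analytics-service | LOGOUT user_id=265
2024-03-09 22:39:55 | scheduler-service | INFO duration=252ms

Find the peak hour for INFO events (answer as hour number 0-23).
20

To find the peak hour:

1. Group all INFO events by hour
2. Count events in each hour
3. Find hour with maximum count
4. Peak hour: 20 (with 3 events)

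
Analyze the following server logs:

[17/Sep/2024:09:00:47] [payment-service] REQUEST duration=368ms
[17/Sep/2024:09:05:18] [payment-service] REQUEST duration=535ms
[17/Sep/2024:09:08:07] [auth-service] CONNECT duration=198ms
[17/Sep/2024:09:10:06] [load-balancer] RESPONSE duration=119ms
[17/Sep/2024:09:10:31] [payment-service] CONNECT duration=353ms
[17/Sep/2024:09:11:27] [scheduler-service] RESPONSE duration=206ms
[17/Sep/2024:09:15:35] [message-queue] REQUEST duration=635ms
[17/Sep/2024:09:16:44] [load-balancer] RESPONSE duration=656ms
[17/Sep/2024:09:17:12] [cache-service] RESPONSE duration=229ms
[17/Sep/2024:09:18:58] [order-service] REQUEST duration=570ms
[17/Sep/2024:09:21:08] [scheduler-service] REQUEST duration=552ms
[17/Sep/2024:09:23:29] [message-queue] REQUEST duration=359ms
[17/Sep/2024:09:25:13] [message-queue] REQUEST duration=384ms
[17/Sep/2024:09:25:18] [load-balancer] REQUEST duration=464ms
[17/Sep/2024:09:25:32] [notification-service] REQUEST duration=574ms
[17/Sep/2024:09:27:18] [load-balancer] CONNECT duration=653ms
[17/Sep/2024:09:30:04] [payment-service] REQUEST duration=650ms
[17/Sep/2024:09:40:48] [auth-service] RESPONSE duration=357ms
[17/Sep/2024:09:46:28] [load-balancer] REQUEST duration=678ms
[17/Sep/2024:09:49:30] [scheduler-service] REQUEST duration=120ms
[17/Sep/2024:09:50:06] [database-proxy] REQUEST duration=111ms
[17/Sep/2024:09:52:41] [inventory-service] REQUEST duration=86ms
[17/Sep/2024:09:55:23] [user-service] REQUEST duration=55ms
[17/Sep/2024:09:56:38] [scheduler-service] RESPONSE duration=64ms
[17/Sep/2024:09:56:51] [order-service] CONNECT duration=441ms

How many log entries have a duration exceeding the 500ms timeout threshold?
9

To count timeouts:

1. Threshold: 500ms
2. Extract duration from each log entry
3. Count entries where duration > 500
4. Timeout count: 9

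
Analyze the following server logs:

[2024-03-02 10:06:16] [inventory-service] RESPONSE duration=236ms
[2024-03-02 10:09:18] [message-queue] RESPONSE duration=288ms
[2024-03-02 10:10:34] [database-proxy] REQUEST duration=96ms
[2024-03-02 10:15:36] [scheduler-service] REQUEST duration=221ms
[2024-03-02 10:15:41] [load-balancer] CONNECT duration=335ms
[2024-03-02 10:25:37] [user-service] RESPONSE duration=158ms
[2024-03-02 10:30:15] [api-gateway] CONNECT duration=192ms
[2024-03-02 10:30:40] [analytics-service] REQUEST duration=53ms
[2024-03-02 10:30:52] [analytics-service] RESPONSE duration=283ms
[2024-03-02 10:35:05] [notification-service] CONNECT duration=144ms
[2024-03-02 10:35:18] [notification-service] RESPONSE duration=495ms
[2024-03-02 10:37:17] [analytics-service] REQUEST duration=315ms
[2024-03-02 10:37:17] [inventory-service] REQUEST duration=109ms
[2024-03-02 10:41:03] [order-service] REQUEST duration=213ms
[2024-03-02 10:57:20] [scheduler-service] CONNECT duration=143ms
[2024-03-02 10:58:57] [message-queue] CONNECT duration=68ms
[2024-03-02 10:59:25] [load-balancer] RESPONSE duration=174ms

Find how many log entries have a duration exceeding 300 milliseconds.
3

To count timeouts:

1. Threshold: 300ms
2. Extract duration from each log entry
3. Count entries where duration > 300
4. Timeout count: 3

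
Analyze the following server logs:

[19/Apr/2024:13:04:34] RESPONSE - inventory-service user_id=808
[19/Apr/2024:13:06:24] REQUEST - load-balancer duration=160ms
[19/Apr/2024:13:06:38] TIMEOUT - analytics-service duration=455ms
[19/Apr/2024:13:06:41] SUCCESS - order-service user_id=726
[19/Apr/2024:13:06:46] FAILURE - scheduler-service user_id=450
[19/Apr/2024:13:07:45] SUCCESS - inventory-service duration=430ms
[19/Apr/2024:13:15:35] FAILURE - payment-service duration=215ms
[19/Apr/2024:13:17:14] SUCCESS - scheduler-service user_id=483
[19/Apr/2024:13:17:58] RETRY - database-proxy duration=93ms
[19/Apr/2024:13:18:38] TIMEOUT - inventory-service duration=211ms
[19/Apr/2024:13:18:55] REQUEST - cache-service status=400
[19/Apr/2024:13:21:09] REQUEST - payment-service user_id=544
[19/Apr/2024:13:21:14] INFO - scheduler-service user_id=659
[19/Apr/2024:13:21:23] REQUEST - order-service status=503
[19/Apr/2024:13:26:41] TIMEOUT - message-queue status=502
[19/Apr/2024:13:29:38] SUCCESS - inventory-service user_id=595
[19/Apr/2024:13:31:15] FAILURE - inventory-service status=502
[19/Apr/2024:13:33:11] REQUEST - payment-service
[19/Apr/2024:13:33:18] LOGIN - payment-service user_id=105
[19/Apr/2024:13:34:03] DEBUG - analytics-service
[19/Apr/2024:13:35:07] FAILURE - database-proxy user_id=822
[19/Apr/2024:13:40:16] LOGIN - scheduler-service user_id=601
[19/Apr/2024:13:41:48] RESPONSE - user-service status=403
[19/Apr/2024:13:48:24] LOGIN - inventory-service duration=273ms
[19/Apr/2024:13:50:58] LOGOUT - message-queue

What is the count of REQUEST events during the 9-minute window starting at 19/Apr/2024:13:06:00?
1

To count events in the time window:

1. Window boundaries: 19/Apr/2024:13:06:00 to 19/Apr/2024:13:15:00
2. Filter for REQUEST events within this window
3. Count matching events: 1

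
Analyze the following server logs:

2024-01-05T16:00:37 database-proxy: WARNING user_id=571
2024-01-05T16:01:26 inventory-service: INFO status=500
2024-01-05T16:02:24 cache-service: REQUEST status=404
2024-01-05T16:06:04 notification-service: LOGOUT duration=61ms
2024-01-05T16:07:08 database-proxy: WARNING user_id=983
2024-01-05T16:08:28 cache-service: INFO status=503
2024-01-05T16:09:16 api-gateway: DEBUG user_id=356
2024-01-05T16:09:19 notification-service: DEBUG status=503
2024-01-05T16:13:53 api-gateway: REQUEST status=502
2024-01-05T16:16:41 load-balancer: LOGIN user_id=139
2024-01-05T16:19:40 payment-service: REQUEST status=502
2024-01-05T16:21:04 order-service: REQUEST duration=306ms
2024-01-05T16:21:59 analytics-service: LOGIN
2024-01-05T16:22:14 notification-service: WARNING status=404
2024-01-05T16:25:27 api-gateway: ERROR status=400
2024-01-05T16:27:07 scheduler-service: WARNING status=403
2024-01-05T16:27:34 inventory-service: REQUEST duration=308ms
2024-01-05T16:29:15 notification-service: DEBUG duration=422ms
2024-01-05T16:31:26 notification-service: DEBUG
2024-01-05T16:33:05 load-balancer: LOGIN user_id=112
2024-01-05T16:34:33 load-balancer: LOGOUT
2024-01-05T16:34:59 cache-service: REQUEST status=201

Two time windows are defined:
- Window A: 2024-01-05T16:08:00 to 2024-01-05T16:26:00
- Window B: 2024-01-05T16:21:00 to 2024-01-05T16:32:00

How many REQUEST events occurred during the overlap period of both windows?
1

To find overlap events:

1. Window A: 2024-01-05T16:08:00 to 2024-01-05T16:26:00
2. Window B: 2024-01-05T16:21:00 to 2024-01-05T16:32:00
3. Overlap period: 2024-01-05T16:21:00 to 2024-01-05T16:26:00
4. Count REQUEST events in overlap: 1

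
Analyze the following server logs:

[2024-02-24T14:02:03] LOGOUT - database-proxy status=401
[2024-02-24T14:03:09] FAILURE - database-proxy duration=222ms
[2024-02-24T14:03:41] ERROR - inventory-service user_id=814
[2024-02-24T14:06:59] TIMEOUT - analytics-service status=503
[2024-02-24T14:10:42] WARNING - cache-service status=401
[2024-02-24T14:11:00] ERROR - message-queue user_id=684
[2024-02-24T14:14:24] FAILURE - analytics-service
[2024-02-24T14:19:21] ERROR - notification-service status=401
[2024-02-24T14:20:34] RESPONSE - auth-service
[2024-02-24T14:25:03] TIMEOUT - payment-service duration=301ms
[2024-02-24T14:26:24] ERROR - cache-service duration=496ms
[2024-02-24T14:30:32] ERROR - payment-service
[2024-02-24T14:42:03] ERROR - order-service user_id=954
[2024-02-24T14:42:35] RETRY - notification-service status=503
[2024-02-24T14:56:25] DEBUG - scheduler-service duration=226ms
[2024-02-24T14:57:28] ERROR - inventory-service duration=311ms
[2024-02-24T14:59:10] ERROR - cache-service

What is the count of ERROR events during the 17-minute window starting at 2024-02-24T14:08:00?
2

To count events in the time window:

1. Window boundaries: 2024-02-24T14:08:00 to 2024-02-24T14:25:00
2. Filter for ERROR events within this window
3. Count matching events: 2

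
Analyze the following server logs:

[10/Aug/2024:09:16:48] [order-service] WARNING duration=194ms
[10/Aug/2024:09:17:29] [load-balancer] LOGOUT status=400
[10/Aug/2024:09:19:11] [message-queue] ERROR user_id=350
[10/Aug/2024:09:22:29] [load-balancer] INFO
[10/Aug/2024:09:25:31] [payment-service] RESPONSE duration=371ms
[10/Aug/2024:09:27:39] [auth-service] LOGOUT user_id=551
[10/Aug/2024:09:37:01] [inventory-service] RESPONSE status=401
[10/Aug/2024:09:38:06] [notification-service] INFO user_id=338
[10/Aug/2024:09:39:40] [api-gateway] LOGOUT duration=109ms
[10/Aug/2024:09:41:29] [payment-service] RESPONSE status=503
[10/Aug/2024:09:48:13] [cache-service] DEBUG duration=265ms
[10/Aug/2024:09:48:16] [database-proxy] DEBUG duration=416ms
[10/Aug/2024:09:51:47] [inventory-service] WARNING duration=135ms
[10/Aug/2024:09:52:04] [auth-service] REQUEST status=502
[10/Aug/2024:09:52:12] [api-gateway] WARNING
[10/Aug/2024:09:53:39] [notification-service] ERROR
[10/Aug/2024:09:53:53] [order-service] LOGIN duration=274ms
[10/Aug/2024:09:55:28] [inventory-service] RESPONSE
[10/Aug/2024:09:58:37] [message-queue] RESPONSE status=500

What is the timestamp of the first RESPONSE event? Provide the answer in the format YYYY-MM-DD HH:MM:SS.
2024-08-10 09:25:31

To find the first event:

1. Filter for all RESPONSE events
2. Sort by timestamp
3. Select the first one
4. Timestamp: 2024-08-10 09:25:31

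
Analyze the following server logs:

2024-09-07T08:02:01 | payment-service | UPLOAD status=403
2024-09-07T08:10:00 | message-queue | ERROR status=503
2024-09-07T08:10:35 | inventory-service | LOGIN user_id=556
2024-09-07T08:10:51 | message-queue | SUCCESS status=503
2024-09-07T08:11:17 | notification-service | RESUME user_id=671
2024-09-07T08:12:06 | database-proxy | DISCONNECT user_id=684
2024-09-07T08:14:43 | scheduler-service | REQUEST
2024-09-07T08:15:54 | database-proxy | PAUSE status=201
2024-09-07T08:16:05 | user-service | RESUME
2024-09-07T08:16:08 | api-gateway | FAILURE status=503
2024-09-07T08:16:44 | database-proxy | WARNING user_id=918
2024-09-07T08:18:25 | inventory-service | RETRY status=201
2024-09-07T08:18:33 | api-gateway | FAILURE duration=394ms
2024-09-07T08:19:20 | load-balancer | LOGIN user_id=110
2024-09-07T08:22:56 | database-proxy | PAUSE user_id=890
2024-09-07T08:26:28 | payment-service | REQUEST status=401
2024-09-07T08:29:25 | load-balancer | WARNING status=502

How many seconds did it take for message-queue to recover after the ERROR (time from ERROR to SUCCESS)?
51

To calculate recovery time:

1. Find ERROR event for message-queue: 2024-09-07T08:10:00
2. Find next SUCCESS event for message-queue: 2024-09-07T08:10:51
3. Recovery time: 2024-09-07T08:10:51 - 2024-09-07T08:10:00 = 51 seconds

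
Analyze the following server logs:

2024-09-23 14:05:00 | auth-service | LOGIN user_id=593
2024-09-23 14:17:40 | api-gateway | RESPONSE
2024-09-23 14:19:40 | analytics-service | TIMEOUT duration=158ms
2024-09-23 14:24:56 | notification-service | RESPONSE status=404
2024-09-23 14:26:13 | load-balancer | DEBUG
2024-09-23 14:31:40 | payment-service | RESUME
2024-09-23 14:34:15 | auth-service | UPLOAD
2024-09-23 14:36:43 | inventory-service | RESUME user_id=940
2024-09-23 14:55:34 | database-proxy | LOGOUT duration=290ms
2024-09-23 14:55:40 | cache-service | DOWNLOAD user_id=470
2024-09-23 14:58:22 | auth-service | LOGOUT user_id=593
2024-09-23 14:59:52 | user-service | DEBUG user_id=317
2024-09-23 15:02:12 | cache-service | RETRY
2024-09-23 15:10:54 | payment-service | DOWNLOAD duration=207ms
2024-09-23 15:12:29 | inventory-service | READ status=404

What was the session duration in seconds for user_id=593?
3202

To calculate session duration:

1. Find LOGIN event for user_id=593: 2024-09-23 14:05:00
2. Find LOGOUT event for user_id=593: 2024-09-23 14:58:22
3. Session duration: 2024-09-23 14:58:22 - 2024-09-23 14:05:00 = 3202 seconds (53 minutes)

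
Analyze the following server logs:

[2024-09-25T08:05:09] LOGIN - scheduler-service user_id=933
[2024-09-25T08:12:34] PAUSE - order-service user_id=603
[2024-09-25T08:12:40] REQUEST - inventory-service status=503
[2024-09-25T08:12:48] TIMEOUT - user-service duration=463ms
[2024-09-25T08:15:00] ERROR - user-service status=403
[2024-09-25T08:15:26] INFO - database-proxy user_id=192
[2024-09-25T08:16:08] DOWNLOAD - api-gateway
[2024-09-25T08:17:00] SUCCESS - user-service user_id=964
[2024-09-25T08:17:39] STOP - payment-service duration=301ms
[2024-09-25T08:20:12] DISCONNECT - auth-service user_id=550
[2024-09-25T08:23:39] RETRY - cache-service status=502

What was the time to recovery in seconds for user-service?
120

To calculate recovery time:

1. Find ERROR event for user-service: 2024-09-25T08:15:00
2. Find next SUCCESS event for user-service: 2024-09-25T08:17:00
3. Recovery time: 2024-09-25T08:17:00 - 2024-09-25T08:15:00 = 120 seconds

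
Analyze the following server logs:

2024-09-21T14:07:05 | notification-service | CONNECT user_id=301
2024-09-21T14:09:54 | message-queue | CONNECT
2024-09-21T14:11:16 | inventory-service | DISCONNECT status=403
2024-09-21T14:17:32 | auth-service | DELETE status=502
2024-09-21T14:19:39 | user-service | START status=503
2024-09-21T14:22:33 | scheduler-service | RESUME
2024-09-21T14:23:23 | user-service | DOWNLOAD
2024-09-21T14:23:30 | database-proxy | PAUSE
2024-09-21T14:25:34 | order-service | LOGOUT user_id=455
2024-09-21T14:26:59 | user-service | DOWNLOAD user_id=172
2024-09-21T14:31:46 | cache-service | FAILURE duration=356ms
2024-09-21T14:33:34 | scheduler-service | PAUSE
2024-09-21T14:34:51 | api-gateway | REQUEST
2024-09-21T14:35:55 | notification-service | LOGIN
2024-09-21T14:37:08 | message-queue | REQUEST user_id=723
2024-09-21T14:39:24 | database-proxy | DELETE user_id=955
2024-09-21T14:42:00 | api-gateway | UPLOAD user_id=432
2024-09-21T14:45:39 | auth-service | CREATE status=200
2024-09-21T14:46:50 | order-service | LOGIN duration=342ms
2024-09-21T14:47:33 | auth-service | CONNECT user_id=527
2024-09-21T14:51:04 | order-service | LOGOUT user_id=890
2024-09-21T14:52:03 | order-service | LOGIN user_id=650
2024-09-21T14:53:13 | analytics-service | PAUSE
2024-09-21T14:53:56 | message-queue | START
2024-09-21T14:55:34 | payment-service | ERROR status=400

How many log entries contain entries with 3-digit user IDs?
9

To find matching entries:

1. Pattern to match: entries with 3-digit user IDs
2. Scan each log entry for the pattern
3. Count matches: 9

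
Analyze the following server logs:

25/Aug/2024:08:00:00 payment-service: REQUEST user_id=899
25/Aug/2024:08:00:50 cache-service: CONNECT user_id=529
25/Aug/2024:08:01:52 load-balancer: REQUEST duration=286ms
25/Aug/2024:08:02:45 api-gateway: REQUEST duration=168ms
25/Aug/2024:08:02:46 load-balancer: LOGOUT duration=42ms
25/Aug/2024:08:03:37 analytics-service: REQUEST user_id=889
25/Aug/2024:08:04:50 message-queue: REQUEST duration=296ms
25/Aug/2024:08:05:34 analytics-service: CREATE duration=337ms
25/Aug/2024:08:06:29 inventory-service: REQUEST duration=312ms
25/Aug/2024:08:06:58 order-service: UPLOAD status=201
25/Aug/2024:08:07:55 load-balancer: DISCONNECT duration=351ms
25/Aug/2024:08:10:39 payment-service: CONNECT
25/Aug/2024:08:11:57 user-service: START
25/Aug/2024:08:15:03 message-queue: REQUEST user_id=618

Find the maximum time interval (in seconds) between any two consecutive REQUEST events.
514

To find the longest gap:

1. Extract all REQUEST events in chronological order
2. Calculate time differences between consecutive events
3. Find the maximum difference
4. Longest gap: 514 seconds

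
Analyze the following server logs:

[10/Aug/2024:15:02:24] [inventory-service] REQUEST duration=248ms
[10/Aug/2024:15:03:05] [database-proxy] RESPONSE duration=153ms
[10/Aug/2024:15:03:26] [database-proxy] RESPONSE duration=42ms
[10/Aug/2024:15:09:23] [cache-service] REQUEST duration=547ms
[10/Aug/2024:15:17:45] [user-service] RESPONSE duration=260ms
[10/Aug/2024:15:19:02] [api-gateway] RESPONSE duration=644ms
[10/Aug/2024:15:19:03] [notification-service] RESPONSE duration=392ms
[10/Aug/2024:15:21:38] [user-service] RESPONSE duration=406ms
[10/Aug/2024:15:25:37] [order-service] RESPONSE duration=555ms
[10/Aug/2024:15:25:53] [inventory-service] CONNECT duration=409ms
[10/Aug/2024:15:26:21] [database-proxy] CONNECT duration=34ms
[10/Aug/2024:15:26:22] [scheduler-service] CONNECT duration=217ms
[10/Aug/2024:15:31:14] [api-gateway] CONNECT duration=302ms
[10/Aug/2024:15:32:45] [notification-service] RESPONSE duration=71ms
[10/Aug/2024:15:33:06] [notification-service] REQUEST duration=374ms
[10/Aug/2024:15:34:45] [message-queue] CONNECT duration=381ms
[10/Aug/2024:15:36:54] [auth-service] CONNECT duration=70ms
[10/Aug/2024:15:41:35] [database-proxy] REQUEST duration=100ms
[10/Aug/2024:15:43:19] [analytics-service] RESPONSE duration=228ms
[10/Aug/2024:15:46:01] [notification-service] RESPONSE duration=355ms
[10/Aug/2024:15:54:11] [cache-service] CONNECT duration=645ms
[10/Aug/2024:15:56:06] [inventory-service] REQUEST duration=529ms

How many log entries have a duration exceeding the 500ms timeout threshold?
5

To count timeouts:

1. Threshold: 500ms
2. Extract duration from each log entry
3. Count entries where duration > 500
4. Timeout count: 5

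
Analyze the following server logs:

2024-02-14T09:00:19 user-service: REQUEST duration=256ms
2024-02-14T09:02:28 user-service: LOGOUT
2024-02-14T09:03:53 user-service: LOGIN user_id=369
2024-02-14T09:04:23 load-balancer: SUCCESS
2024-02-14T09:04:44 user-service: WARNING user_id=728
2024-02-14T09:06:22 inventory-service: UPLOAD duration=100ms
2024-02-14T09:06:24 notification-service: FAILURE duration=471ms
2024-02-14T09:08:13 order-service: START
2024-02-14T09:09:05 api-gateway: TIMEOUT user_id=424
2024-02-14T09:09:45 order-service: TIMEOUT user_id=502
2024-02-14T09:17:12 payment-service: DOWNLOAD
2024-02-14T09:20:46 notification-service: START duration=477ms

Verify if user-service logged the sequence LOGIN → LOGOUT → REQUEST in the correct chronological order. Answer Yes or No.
No

To verify sequence order:

1. Find all events in sequence LOGIN → LOGOUT → REQUEST for user-service
2. Extract their timestamps
3. Check if timestamps are in ascending order
4. Result: No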